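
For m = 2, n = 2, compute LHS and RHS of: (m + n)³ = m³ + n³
LHS = (2 + 2)³ = 64
RHS = 2³ + 2³ = 16

LHS ≠ RHS, so the equation does not hold here.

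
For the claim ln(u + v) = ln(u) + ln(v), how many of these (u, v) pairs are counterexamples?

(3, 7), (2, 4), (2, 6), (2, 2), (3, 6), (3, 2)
5

Testing each pair:
(3, 7): LHS = ln(10) ≈ 2.303, RHS = ln(3) + ln(7) ≈ 3.045 → counterexample
(2, 4): LHS = ln(6) ≈ 1.792, RHS = ln(2) + ln(4) ≈ 2.079 → counterexample
(2, 6): LHS = ln(8) ≈ 2.079, RHS = ln(2) + ln(6) ≈ 2.485 → counterexample
(2, 2): LHS = ln(4) ≈ 1.386, RHS = 2·ln(2) ≈ 1.386 → satisfies claim
(3, 6): LHS = ln(9) ≈ 2.197, RHS = ln(3) + ln(6) ≈ 2.89 → counterexample
(3, 2): LHS = ln(5) ≈ 1.609, RHS = ln(2) + ln(3) ≈ 1.792 → counterexample

That makes 5 counterexamples.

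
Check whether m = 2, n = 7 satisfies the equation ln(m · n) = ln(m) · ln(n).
Substituting m = 2, n = 7:

LHS = ln(2 · 7) = ln(14) ≈ 2.639
RHS = ln(2) · ln(7) ≈ 1.349

LHS ≠ RHS, so the equation does not hold at this point.

Answer: Fails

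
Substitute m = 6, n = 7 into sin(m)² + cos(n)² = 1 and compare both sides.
LHS = sin(6)² + cos(7)² ≈ 0.6464
RHS = 1

LHS ≠ RHS (they differ by about 0.3536), so the equation does not hold here.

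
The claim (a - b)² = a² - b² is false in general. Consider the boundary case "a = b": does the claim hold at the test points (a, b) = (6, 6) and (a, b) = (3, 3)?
Yes, holds at both test points

At (6, 6): LHS = 0, RHS = 0 → equal
At (3, 3): LHS = 0, RHS = 0 → equal

So the claim does hold at both of these boundary points, even though it is not an identity.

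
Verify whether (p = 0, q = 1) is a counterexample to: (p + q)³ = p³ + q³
No

Substituting p = 0, q = 1:
LHS = (0 + 1)³ = 1
RHS = 0³ + 1³ = 1

The sides agree, so this pair does not disprove the claim.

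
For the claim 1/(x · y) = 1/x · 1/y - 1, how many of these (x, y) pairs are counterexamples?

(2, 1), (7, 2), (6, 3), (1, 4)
4

Testing each pair:
(2, 1): LHS = 1/2, RHS = -1/2 → counterexample
(7, 2): LHS = 1/14, RHS = -13/14 → counterexample
(6, 3): LHS = 1/18, RHS = -17/18 → counterexample
(1, 4): LHS = 1/4, RHS = -3/4 → counterexample

That makes 4 counterexamples.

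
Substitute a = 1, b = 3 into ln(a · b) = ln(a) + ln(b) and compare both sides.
LHS = ln(1 · 3) = ln(3) ≈ 1.099
RHS = ln(1) + ln(3) = ln(3) ≈ 1.099

LHS = RHS: the two sides agree.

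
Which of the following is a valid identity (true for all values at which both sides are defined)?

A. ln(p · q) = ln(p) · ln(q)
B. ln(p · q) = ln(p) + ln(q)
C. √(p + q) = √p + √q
A: fails at (1, 2) — LHS = ln(2) ≈ 0.6931, RHS = 0.
B: holds — e.g. at (1, 3), both sides equal ln(3) ≈ 1.099.
C: fails at (1, 1) — LHS = √(2) ≈ 1.414, RHS = 2.

Answer: B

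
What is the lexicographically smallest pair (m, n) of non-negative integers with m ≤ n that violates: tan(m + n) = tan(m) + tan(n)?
(m, n) = (1, 1)

Substituting (1, 1) into the claim:
LHS = tan(1 + 1) = tan(2) ≈ -2.185
RHS = tan(1) + tan(1) = 2·tan(1) ≈ 3.115

Since LHS ≠ RHS, this pair disproves the claim, and no lexicographically smaller pair (m ≤ n, non-negative integers) does.

For instance (2, 2) is also a counterexample (LHS = tan(4) ≈ 1.158, RHS = 2·tan(2) ≈ -4.37), but it's lexicographically larger.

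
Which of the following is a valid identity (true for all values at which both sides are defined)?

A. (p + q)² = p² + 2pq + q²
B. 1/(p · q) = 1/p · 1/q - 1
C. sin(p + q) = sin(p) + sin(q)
A: holds — e.g. at (1, 5), both sides equal 36.
B: fails at (3, 3) — LHS = 1/9, RHS = -8/9.
C: fails at (2, 2) — LHS = sin(4) ≈ -0.7568, RHS = 2·sin(2) ≈ 1.819.

Answer: A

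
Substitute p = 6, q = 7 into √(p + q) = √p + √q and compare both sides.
LHS = √(6 + 7) = √(13) ≈ 3.606
RHS = √6 + √7 = √(6) + √(7) ≈ 5.095

LHS ≠ RHS (they differ by about 1.49), so the equation does not hold here.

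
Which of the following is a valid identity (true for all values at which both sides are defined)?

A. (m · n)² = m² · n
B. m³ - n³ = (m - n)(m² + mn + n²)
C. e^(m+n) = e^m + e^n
A: fails at (4, 5) — LHS = 400, RHS = 80.
B: holds — e.g. at (3, 7), both sides equal -316.
C: fails at (1, 5) — LHS = e^6 ≈ 403.4, RHS = e + e^5 ≈ 151.1.

Answer: B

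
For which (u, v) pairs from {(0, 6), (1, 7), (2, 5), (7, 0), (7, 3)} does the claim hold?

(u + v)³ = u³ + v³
(0, 6), (7, 0)

Testing each pair:
(0, 6): LHS = 216, RHS = 216 → holds
(1, 7): LHS = 512, RHS = 344 → fails
(2, 5): LHS = 343, RHS = 133 → fails
(7, 0): LHS = 343, RHS = 343 → holds
(7, 3): LHS = 1000, RHS = 370 → fails

2 of 5 pairs satisfy the claim.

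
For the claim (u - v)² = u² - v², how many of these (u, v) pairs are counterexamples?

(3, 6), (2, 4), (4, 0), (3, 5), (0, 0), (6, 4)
4

Testing each pair:
(3, 6): LHS = 9, RHS = -27 → counterexample
(2, 4): LHS = 4, RHS = -12 → counterexample
(4, 0): LHS = 16, RHS = 16 → satisfies claim
(3, 5): LHS = 4, RHS = -16 → counterexample
(0, 0): LHS = 0, RHS = 0 → satisfies claim
(6, 4): LHS = 4, RHS = 20 → counterexample

That makes 4 counterexamples.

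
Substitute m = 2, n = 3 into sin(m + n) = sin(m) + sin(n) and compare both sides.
LHS = sin(2 + 3) = sin(5) ≈ -0.9589
RHS = sin(2) + sin(3) ≈ 1.05

LHS ≠ RHS (they differ by about 2.009), so the equation does not hold here.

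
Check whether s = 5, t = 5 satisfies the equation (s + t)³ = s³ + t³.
Substituting s = 5, t = 5:

LHS = (5 + 5)³ = 1000
RHS = 5³ + 5³ = 250

LHS ≠ RHS, so the equation does not hold at this point.

Answer: Fails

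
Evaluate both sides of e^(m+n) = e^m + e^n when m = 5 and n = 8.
LHS = e^(5+8) = e^13 ≈ 442413.4
RHS = e^5 + e^8 ≈ 3129

LHS ≠ RHS (they differ by about 439284.0), so the equation does not hold here.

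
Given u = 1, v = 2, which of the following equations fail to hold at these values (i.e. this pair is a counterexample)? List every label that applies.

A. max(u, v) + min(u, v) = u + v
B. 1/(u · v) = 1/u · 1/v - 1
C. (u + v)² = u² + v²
Evaluating each claim at the given values:
A. LHS = 3, RHS = 3 → holds here (LHS = RHS)
B. LHS = 1/2, RHS = -1/2 → fails here (LHS ≠ RHS)
C. LHS = 9, RHS = 5 → fails here (LHS ≠ RHS)

Answer: B, C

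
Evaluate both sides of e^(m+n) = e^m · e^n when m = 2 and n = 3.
LHS = e^(2+3) = e^5 ≈ 148.4
RHS = e^2 · e^3 = e^5 ≈ 148.4

LHS = RHS: the two sides agree.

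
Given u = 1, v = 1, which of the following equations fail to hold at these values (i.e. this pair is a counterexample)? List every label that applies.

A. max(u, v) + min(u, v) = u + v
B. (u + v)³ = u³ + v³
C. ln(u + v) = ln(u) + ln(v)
B, C

Evaluating each claim at the given values:
A. LHS = 2, RHS = 2 → holds here (LHS = RHS)
B. LHS = 8, RHS = 2 → fails here (LHS ≠ RHS)
C. LHS = ln(2) ≈ 0.6931, RHS = 0 → fails here (LHS ≠ RHS)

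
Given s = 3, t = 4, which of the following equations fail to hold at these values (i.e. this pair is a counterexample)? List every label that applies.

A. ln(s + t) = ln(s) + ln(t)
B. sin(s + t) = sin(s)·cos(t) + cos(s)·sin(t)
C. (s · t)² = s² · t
A, C

Evaluating each claim at the given values:
A. LHS = ln(7) ≈ 1.946, RHS = ln(3) + ln(4) ≈ 2.485 → fails here (LHS ≠ RHS)
B. LHS = sin(7) ≈ 0.657, RHS = sin(3)·cos(4) + sin(4)·cos(3) ≈ 0.657 → holds here (LHS = RHS)
C. LHS = 144, RHS = 36 → fails here (LHS ≠ RHS)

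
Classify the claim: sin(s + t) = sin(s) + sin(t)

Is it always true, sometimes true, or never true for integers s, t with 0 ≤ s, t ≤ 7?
It holds at (s, t) = (5, 0) (both sides equal sin(5) ≈ -0.9589), but fails at (s, t) = (3, 3) (LHS = sin(6) ≈ -0.2794, RHS = 2·sin(3) ≈ 0.2822).

Answer: Sometimes true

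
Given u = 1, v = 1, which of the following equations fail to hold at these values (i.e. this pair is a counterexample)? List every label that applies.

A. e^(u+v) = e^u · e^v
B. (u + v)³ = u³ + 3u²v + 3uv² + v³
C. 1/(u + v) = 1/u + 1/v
Evaluating each claim at the given values:
A. LHS = e^2 ≈ 7.389, RHS = e^2 ≈ 7.389 → holds here (LHS = RHS)
B. LHS = 8, RHS = 8 → holds here (LHS = RHS)
C. LHS = 1/2, RHS = 2 → fails here (LHS ≠ RHS)

Answer: C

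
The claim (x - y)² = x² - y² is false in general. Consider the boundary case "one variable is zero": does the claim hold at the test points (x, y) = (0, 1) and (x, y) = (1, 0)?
At (0, 1): LHS = 1 ≠ RHS = -1
At (1, 0): LHS = 1, RHS = 1 → equal

Answer: Only at (1, 0)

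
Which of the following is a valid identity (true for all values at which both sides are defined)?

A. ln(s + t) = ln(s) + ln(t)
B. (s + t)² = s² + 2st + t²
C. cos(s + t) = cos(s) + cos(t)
B

A: fails at (2, 5) — LHS = ln(7) ≈ 1.946, RHS = ln(2) + ln(5) ≈ 2.303.
B: holds — e.g. at (2, 4), both sides equal 36.
C: fails at (4, 6) — LHS = cos(10) ≈ -0.8391, RHS = cos(4) + cos(6) ≈ 0.3065.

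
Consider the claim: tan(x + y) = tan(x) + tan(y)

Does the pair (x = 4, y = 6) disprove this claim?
Substituting x = 4, y = 6:
LHS = tan(4 + 6) = tan(10) ≈ 0.6484
RHS = tan(4) + tan(6) ≈ 0.8668

Since LHS ≠ RHS, this pair disproves the claim.

Answer: Yes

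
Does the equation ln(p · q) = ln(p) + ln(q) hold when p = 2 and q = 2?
Substituting p = 2, q = 2:

LHS = ln(2 · 2) = ln(4) ≈ 1.386
RHS = ln(2) + ln(2) = 2·ln(2) ≈ 1.386

LHS = RHS, so the equation holds at this point.

Answer: Holds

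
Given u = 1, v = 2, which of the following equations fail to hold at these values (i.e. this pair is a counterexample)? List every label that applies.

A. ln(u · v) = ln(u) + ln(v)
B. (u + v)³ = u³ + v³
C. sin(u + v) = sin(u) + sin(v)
Evaluating each claim at the given values:
A. LHS = ln(2) ≈ 0.6931, RHS = ln(2) ≈ 0.6931 → holds here (LHS = RHS)
B. LHS = 27, RHS = 9 → fails here (LHS ≠ RHS)
C. LHS = sin(3) ≈ 0.1411, RHS = sin(1) + sin(2) ≈ 1.751 → fails here (LHS ≠ RHS)

Answer: B, C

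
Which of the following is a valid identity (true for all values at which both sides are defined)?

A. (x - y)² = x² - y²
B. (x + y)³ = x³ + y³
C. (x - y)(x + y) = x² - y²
A: fails at (4, 6) — LHS = 4, RHS = -20.
B: fails at (5, 5) — LHS = 1000, RHS = 250.
C: holds — e.g. at (3, 5), both sides equal -16.

Answer: C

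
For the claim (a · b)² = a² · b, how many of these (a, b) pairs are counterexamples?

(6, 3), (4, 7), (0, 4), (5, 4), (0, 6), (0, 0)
Testing each pair:
(6, 3): LHS = 324, RHS = 108 → counterexample
(4, 7): LHS = 784, RHS = 112 → counterexample
(0, 4): LHS = 0, RHS = 0 → satisfies claim
(5, 4): LHS = 400, RHS = 100 → counterexample
(0, 6): LHS = 0, RHS = 0 → satisfies claim
(0, 0): LHS = 0, RHS = 0 → satisfies claim

That makes 3 counterexamples.

Answer: 3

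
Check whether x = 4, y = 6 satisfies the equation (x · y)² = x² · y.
Substituting x = 4, y = 6:

LHS = (4 · 6)² = 576
RHS = 4² · 6 = 96

LHS ≠ RHS, so the equation does not hold at this point.

Answer: Fails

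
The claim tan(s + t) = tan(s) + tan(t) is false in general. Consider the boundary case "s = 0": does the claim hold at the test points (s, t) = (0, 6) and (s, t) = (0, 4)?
Yes, holds at both test points

At (0, 6): LHS = tan(6) ≈ -0.291, RHS = tan(6) ≈ -0.291 → equal
At (0, 4): LHS = tan(4) ≈ 1.158, RHS = tan(4) ≈ 1.158 → equal

So the claim does hold at both of these boundary points, even though it is not an identity.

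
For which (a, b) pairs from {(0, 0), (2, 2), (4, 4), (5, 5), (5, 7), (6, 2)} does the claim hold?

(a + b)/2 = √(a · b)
(0, 0), (2, 2), (4, 4), (5, 5)

Testing each pair:
(0, 0): LHS = 0, RHS = 0 → holds
(2, 2): LHS = 2, RHS = 2 → holds
(4, 4): LHS = 4, RHS = 4 → holds
(5, 5): LHS = 5, RHS = 5 → holds
(5, 7): LHS = 6, RHS = √(35) ≈ 5.916 → fails
(6, 2): LHS = 4, RHS = 2·√(3) ≈ 3.464 → fails

4 of 6 pairs satisfy the claim.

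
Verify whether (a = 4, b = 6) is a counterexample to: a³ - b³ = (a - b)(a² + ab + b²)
No

Substituting a = 4, b = 6:
LHS = 4³ - 6³ = -152
RHS = (4 - 6)(4² + 4·6 + 6²) = -152

The sides agree, so this pair does not disprove the claim.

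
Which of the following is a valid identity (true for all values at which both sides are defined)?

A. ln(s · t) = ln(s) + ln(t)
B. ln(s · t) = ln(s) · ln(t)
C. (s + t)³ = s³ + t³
A: holds — e.g. at (2, 4), both sides equal ln(8) ≈ 2.079.
B: fails at (4, 6) — LHS = ln(24) ≈ 3.178, RHS = ln(4)·ln(6) ≈ 2.484.
C: fails at (2, 2) — LHS = 64, RHS = 16.

Answer: A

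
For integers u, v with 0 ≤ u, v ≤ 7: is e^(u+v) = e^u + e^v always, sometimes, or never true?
The claim fails for every pair in the range. For instance at (u, v) = (5, 0): LHS = e^5 ≈ 148.4, RHS = 1 + e^5 ≈ 149.4.

Answer: Never true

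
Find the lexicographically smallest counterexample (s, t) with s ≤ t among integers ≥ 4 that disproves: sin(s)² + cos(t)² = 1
(s, t) = (4, 5)

At (4, 4): both sides equal 1, so it holds there.

Substituting (4, 5) into the claim:
LHS = sin(4)² + cos(5)² ≈ 0.6532
RHS = 1

Since LHS ≠ RHS, this pair disproves the claim, and no lexicographically smaller pair (s ≤ t, integers ≥ 4) does.

For instance (6, 10) is also a counterexample (LHS = sin(6)² + cos(10)² ≈ 0.7821, RHS = 1), but it's lexicographically larger.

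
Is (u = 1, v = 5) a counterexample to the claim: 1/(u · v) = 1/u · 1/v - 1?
Substituting u = 1, v = 5:
LHS = 1/(1 · 5) = 1/5
RHS = 1/1 · 1/5 - 1 = -4/5

Since LHS ≠ RHS, this pair disproves the claim.

Answer: Yes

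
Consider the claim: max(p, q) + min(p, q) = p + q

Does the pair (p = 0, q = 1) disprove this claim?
Substituting p = 0, q = 1:
LHS = max(0, 1) + min(0, 1) = 1
RHS = 0 + 1 = 1

The sides agree, so this pair does not disprove the claim.

Answer: No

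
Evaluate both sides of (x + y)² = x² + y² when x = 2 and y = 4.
LHS = (2 + 4)² = 36
RHS = 2² + 4² = 20

LHS ≠ RHS, so the equation does not hold here.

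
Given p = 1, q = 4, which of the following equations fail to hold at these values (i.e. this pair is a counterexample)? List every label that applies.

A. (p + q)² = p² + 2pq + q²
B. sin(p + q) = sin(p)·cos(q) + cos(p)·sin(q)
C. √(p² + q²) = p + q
C

Evaluating each claim at the given values:
A. LHS = 25, RHS = 25 → holds here (LHS = RHS)
B. LHS = sin(5) ≈ -0.9589, RHS = sin(1)·cos(4) + sin(4)·cos(1) ≈ -0.9589 → holds here (LHS = RHS)
C. LHS = √(17) ≈ 4.123, RHS = 5 → fails here (LHS ≠ RHS)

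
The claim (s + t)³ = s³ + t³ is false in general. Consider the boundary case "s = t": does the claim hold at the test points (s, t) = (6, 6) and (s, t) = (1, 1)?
At (6, 6): LHS = 1728 ≠ RHS = 432
At (1, 1): LHS = 8 ≠ RHS = 2

Answer: No, fails at both test points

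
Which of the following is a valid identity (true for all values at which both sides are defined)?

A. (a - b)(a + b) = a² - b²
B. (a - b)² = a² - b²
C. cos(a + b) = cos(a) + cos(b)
A

A: holds — e.g. at (3, 5), both sides equal -16.
B: fails at (3, 7) — LHS = 16, RHS = -40.
C: fails at (4, 5) — LHS = cos(9) ≈ -0.9111, RHS = cos(4) + cos(5) ≈ -0.37.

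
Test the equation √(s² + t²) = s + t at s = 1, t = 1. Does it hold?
Substituting s = 1, t = 1:

LHS = √(1² + 1²) = √(2) ≈ 1.414
RHS = 1 + 1 = 2

LHS ≠ RHS, so the equation does not hold at this point.

Answer: Fails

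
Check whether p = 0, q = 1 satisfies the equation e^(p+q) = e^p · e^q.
Holds

Substituting p = 0, q = 1:

LHS = e^(0+1) = e ≈ 2.718
RHS = e^0 · e^1 = e ≈ 2.718

LHS = RHS, so the equation holds at this point.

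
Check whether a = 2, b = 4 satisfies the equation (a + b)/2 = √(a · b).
Substituting a = 2, b = 4:

LHS = (2 + 4)/2 = 3
RHS = √(2 · 4) = 2·√(2) ≈ 2.828

LHS ≠ RHS, so the equation does not hold at this point.

Answer: Fails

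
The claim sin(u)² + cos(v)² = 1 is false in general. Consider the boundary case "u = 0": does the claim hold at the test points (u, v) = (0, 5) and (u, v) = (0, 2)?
At (0, 5): LHS = cos(5)² ≈ 0.08046 ≠ RHS = 1
At (0, 2): LHS = cos(2)² ≈ 0.1732 ≠ RHS = 1

Answer: No, fails at both test points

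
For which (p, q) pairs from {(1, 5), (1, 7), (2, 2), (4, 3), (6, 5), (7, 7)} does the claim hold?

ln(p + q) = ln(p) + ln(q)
(2, 2)

Testing each pair:
(1, 5): LHS = ln(6) ≈ 1.792, RHS = ln(5) ≈ 1.609 → fails
(1, 7): LHS = ln(8) ≈ 2.079, RHS = ln(7) ≈ 1.946 → fails
(2, 2): LHS = ln(4) ≈ 1.386, RHS = 2·ln(2) ≈ 1.386 → holds
(4, 3): LHS = ln(7) ≈ 1.946, RHS = ln(3) + ln(4) ≈ 2.485 → fails
(6, 5): LHS = ln(11) ≈ 2.398, RHS = ln(5) + ln(6) ≈ 3.401 → fails
(7, 7): LHS = ln(14) ≈ 2.639, RHS = 2·ln(7) ≈ 3.892 → fails

1 of 6 pairs satisfies the claim.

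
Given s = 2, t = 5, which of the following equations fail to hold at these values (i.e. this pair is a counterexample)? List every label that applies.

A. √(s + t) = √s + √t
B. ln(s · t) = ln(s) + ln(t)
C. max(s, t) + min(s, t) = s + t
A

Evaluating each claim at the given values:
A. LHS = √(7) ≈ 2.646, RHS = √(2) + √(5) ≈ 3.65 → fails here (LHS ≠ RHS)
B. LHS = ln(10) ≈ 2.303, RHS = ln(2) + ln(5) ≈ 2.303 → holds here (LHS = RHS)
C. LHS = 7, RHS = 7 → holds here (LHS = RHS)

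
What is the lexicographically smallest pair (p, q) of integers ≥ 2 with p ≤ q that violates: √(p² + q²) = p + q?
(p, q) = (2, 2)

Substituting (2, 2) into the claim:
LHS = √(2² + 2²) = 2·√(2) ≈ 2.828
RHS = 2 + 2 = 4

Since LHS ≠ RHS, this pair disproves the claim, and no lexicographically smaller pair (p ≤ q, integers ≥ 2) does.

For instance (2, 6) is also a counterexample (LHS = 2·√(10) ≈ 6.325, RHS = 8), but it's lexicographically larger.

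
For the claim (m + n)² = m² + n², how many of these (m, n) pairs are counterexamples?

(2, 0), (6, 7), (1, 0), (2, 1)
2

Testing each pair:
(2, 0): LHS = 4, RHS = 4 → satisfies claim
(6, 7): LHS = 169, RHS = 85 → counterexample
(1, 0): LHS = 1, RHS = 1 → satisfies claim
(2, 1): LHS = 9, RHS = 5 → counterexample

That makes 2 counterexamples.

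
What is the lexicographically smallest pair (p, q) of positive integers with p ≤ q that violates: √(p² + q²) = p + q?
(p, q) = (1, 1)

Substituting (1, 1) into the claim:
LHS = √(1² + 1²) = √(2) ≈ 1.414
RHS = 1 + 1 = 2

Since LHS ≠ RHS, this pair disproves the claim, and no lexicographically smaller pair (p ≤ q, positive integers) does.

For instance (1, 8) is also a counterexample (LHS = √(65) ≈ 8.062, RHS = 9), but it's lexicographically larger.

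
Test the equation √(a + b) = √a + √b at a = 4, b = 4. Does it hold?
Fails

Substituting a = 4, b = 4:

LHS = √(4 + 4) = 2·√(2) ≈ 2.828
RHS = √4 + √4 = 4

LHS ≠ RHS, so the equation does not hold at this point.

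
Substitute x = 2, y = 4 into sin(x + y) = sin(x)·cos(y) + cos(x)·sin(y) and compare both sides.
LHS = sin(2 + 4) = sin(6) ≈ -0.2794
RHS = sin(2)·cos(4) + cos(2)·sin(4) = sin(2)·cos(4) + sin(4)·cos(2) ≈ -0.2794

LHS = RHS: the two sides agree.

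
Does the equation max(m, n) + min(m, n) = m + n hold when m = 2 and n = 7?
Holds

Substituting m = 2, n = 7:

LHS = max(2, 7) + min(2, 7) = 9
RHS = 2 + 7 = 9

LHS = RHS, so the equation holds at this point.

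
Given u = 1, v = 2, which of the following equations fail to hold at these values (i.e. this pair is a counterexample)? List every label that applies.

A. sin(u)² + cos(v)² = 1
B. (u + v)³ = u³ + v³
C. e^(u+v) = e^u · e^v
Evaluating each claim at the given values:
A. LHS = cos(2)² + sin(1)² ≈ 0.8813, RHS = 1 → fails here (LHS ≠ RHS)
B. LHS = 27, RHS = 9 → fails here (LHS ≠ RHS)
C. LHS = e^3 ≈ 20.09, RHS = e^3 ≈ 20.09 → holds here (LHS = RHS)

Answer: A, B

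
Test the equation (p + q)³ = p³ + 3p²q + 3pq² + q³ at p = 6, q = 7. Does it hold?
Holds

Substituting p = 6, q = 7:

LHS = (6 + 7)³ = 2197
RHS = 6³ + 3·6²·7 + 3·6·7² + 7³ = 2197

LHS = RHS, so the equation holds at this point.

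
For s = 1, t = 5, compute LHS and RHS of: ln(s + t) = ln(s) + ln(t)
LHS = ln(1 + 5) = ln(6) ≈ 1.792
RHS = ln(1) + ln(5) = ln(5) ≈ 1.609

LHS ≠ RHS (they differ by about 0.1823), so the equation does not hold here.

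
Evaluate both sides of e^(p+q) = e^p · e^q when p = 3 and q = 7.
LHS = e^(3+7) = e^10 ≈ 22026.5
RHS = e^3 · e^7 = e^10 ≈ 22026.5

LHS = RHS: the two sides agree.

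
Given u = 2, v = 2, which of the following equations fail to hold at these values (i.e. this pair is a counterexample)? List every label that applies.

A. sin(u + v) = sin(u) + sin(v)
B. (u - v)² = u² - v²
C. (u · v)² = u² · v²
A

Evaluating each claim at the given values:
A. LHS = sin(4) ≈ -0.7568, RHS = 2·sin(2) ≈ 1.819 → fails here (LHS ≠ RHS)
B. LHS = 0, RHS = 0 → holds here (LHS = RHS)
C. LHS = 16, RHS = 16 → holds here (LHS = RHS)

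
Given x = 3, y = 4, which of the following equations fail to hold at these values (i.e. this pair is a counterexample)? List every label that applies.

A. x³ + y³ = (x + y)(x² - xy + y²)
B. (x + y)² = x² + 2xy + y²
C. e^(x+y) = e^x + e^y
Evaluating each claim at the given values:
A. LHS = 91, RHS = 91 → holds here (LHS = RHS)
B. LHS = 49, RHS = 49 → holds here (LHS = RHS)
C. LHS = e^7 ≈ 1097, RHS = e^3 + e^4 ≈ 74.68 → fails here (LHS ≠ RHS)

Answer: C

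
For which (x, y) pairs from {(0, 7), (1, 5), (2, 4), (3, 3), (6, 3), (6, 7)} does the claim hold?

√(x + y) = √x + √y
Testing each pair:
(0, 7): LHS = √(7) ≈ 2.646, RHS = √(7) ≈ 2.646 → holds
(1, 5): LHS = √(6) ≈ 2.449, RHS = 1 + √(5) ≈ 3.236 → fails
(2, 4): LHS = √(6) ≈ 2.449, RHS = √(2) + 2 ≈ 3.414 → fails
(3, 3): LHS = √(6) ≈ 2.449, RHS = 2·√(3) ≈ 3.464 → fails
(6, 3): LHS = 3, RHS = √(3) + √(6) ≈ 4.182 → fails
(6, 7): LHS = √(13) ≈ 3.606, RHS = √(6) + √(7) ≈ 5.095 → fails

1 of 6 pairs satisfies the claim.

Answer: (0, 7)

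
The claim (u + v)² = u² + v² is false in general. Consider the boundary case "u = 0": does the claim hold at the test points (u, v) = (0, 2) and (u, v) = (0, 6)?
At (0, 2): LHS = 4, RHS = 4 → equal
At (0, 6): LHS = 36, RHS = 36 → equal

So the claim does hold at both of these boundary points, even though it is not an identity.

Answer: Yes, holds at both test points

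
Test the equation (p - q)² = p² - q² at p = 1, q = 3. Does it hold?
Substituting p = 1, q = 3:

LHS = (1 - 3)² = 4
RHS = 1² - 3² = -8

LHS ≠ RHS, so the equation does not hold at this point.

Answer: Fails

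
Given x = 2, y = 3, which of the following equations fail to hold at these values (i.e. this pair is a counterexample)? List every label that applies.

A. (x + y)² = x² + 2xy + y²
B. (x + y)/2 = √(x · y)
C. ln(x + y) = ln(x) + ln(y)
Evaluating each claim at the given values:
A. LHS = 25, RHS = 25 → holds here (LHS = RHS)
B. LHS = 5/2, RHS = √(6) ≈ 2.449 → fails here (LHS ≠ RHS)
C. LHS = ln(5) ≈ 1.609, RHS = ln(2) + ln(3) ≈ 1.792 → fails here (LHS ≠ RHS)

Answer: B, C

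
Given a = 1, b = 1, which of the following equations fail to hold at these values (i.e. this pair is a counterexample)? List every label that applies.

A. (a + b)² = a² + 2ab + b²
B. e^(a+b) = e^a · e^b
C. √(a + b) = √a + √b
C

Evaluating each claim at the given values:
A. LHS = 4, RHS = 4 → holds here (LHS = RHS)
B. LHS = e^2 ≈ 7.389, RHS = e^2 ≈ 7.389 → holds here (LHS = RHS)
C. LHS = √(2) ≈ 1.414, RHS = 2 → fails here (LHS ≠ RHS)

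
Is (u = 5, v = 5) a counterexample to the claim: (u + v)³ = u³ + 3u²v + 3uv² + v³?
No

Substituting u = 5, v = 5:
LHS = (5 + 5)³ = 1000
RHS = 5³ + 3·5²·5 + 3·5·5² + 5³ = 1000

The sides agree, so this pair does not disprove the claim.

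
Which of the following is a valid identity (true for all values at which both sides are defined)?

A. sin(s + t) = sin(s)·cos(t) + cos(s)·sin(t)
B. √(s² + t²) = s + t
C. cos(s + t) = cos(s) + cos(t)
A

A: holds — e.g. at (5, 8), both sides equal sin(13) ≈ 0.4202.
B: fails at (5, 8) — LHS = √(89) ≈ 9.434, RHS = 13.
C: fails at (2, 2) — LHS = cos(4) ≈ -0.6536, RHS = 2·cos(2) ≈ -0.8323.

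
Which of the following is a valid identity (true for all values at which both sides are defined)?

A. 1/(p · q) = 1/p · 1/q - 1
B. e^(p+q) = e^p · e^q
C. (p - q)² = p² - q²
B

A: fails at (5, 8) — LHS = 1/40, RHS = -39/40.
B: holds — e.g. at (1, 5), both sides equal e^6 ≈ 403.4.
C: fails at (2, 3) — LHS = 1, RHS = -5.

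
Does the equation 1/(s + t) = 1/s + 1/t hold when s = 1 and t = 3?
Substituting s = 1, t = 3:

LHS = 1/(1 + 3) = 1/4
RHS = 1/1 + 1/3 = 4/3

LHS ≠ RHS, so the equation does not hold at this point.

Answer: Fails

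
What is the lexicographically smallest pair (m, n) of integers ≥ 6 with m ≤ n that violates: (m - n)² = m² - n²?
Substituting (6, 7) into the claim:
LHS = (6 - 7)² = 1
RHS = 6² - 7² = -13

Since LHS ≠ RHS, this pair disproves the claim, and no lexicographically smaller pair (m ≤ n, integers ≥ 6) does.

For instance (7, 10) is also a counterexample (LHS = 9, RHS = -51), but it's lexicographically larger.

Answer: (m, n) = (6, 7)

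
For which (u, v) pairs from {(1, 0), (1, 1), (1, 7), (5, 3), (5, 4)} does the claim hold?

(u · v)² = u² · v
(1, 0), (1, 1)

Testing each pair:
(1, 0): LHS = 0, RHS = 0 → holds
(1, 1): LHS = 1, RHS = 1 → holds
(1, 7): LHS = 49, RHS = 7 → fails
(5, 3): LHS = 225, RHS = 75 → fails
(5, 4): LHS = 400, RHS = 100 → fails

2 of 5 pairs satisfy the claim.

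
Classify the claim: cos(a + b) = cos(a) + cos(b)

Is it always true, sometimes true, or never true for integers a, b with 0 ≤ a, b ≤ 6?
Never true

The claim fails for every pair in the range. For instance at (a, b) = (6, 5): LHS = cos(11) ≈ 0.004426, RHS = cos(5) + cos(6) ≈ 1.244.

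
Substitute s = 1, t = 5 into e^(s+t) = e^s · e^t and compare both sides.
LHS = e^(1+5) = e^6 ≈ 403.4
RHS = e^1 · e^5 = e^6 ≈ 403.4

LHS = RHS: the two sides agree.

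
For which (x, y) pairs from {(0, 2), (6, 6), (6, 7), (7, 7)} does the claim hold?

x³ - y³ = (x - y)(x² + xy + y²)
All pairs

Testing each pair:
(0, 2): LHS = -8, RHS = -8 → holds
(6, 6): LHS = 0, RHS = 0 → holds
(6, 7): LHS = -127, RHS = -127 → holds
(7, 7): LHS = 0, RHS = 0 → holds

Every pair satisfies the claim.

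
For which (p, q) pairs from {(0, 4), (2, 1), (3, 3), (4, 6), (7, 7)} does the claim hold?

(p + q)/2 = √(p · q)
Testing each pair:
(0, 4): LHS = 2, RHS = 0 → fails
(2, 1): LHS = 3/2, RHS = √(2) ≈ 1.414 → fails
(3, 3): LHS = 3, RHS = 3 → holds
(4, 6): LHS = 5, RHS = 2·√(6) ≈ 4.899 → fails
(7, 7): LHS = 7, RHS = 7 → holds

2 of 5 pairs satisfy the claim.

Answer: (3, 3), (7, 7)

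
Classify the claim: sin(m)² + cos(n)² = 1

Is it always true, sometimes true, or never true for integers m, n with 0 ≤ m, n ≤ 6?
It holds at (m, n) = (1, 1) (both sides equal 1), but fails at (m, n) = (1, 4) (LHS = cos(4)² + sin(1)² ≈ 1.135, RHS = 1).

Answer: Sometimes true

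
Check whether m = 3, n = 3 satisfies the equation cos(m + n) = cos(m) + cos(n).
Fails

Substituting m = 3, n = 3:

LHS = cos(3 + 3) = cos(6) ≈ 0.9602
RHS = cos(3) + cos(3) = 2·cos(3) ≈ -1.98

LHS ≠ RHS, so the equation does not hold at this point.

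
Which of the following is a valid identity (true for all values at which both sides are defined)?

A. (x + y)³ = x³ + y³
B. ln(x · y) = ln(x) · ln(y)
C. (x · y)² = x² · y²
A: fails at (3, 3) — LHS = 216, RHS = 54.
B: fails at (3, 3) — LHS = ln(9) ≈ 2.197, RHS = ln(3)² ≈ 1.207.
C: holds — e.g. at (0, 1), both sides equal 0.

Answer: C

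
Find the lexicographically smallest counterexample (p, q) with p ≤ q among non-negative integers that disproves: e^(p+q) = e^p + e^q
Substituting (0, 0) into the claim:
LHS = e^(0+0) = 1
RHS = e^0 + e^0 = 2

Since LHS ≠ RHS, this pair disproves the claim, and no lexicographically smaller pair (p ≤ q, non-negative integers) does.

For instance (1, 2) is also a counterexample (LHS = e^3 ≈ 20.09, RHS = e + e^2 ≈ 10.11), but it's lexicographically larger.

Answer: (p, q) = (0, 0)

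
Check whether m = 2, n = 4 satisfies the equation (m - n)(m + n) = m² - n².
Substituting m = 2, n = 4:

LHS = (2 - 4)(2 + 4) = -12
RHS = 2² - 4² = -12

LHS = RHS, so the equation holds at this point.

Answer: Holds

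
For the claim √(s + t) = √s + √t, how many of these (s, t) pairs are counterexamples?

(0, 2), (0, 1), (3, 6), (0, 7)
1

Testing each pair:
(0, 2): LHS = √(2) ≈ 1.414, RHS = √(2) ≈ 1.414 → satisfies claim
(0, 1): LHS = 1, RHS = 1 → satisfies claim
(3, 6): LHS = 3, RHS = √(3) + √(6) ≈ 4.182 → counterexample
(0, 7): LHS = √(7) ≈ 2.646, RHS = √(7) ≈ 2.646 → satisfies claim

That makes 1 counterexample.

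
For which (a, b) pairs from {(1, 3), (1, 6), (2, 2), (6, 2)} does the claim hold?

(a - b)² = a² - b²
Testing each pair:
(1, 3): LHS = 4, RHS = -8 → fails
(1, 6): LHS = 25, RHS = -35 → fails
(2, 2): LHS = 0, RHS = 0 → holds
(6, 2): LHS = 16, RHS = 32 → fails

1 of 4 pairs satisfies the claim.

Answer: (2, 2)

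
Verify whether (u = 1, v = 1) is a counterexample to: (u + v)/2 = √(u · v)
Substituting u = 1, v = 1:
LHS = (1 + 1)/2 = 1
RHS = √(1 · 1) = 1

The sides agree, so this pair does not disprove the claim.

Answer: No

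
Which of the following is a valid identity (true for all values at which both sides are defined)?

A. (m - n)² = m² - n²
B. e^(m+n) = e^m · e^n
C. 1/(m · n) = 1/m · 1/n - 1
B

A: fails at (3, 7) — LHS = 16, RHS = -40.
B: holds — e.g. at (6, 7), both sides equal e^13 ≈ 442413.4.
C: fails at (6, 7) — LHS = 1/42, RHS = -41/42.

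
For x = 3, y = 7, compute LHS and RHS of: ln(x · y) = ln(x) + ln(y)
LHS = ln(3 · 7) = ln(21) ≈ 3.045
RHS = ln(3) + ln(7) ≈ 3.045

LHS = RHS: the two sides agree.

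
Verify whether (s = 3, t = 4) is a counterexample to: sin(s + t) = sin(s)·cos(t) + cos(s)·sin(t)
Substituting s = 3, t = 4:
LHS = sin(3 + 4) = sin(7) ≈ 0.657
RHS = sin(3)·cos(4) + cos(3)·sin(4) = sin(3)·cos(4) + sin(4)·cos(3) ≈ 0.657

The sides agree, so this pair does not disprove the claim.

Answer: No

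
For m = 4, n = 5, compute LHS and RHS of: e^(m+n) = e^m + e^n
LHS = e^(4+5) = e^9 ≈ 8103
RHS = e^4 + e^5 ≈ 203

LHS ≠ RHS (they differ by about 7900), so the equation does not hold here.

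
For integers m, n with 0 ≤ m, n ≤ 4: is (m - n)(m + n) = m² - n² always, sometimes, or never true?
The identity holds for every pair in the range. For instance at (m, n) = (0, 3): both sides equal -9.

Answer: Always true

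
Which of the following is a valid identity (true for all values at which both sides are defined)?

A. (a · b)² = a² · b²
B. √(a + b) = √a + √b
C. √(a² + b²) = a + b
A

A: holds — e.g. at (2, 5), both sides equal 100.
B: fails at (4, 4) — LHS = 2·√(2) ≈ 2.828, RHS = 4.
C: fails at (5, 8) — LHS = √(89) ≈ 9.434, RHS = 13.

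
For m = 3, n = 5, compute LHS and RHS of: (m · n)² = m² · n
LHS = (3 · 5)² = 225
RHS = 3² · 5 = 45

LHS ≠ RHS, so the equation does not hold here.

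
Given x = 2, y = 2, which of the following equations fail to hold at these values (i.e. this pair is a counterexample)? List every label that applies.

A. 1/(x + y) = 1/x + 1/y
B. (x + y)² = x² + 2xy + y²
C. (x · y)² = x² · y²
A

Evaluating each claim at the given values:
A. LHS = 1/4, RHS = 1 → fails here (LHS ≠ RHS)
B. LHS = 16, RHS = 16 → holds here (LHS = RHS)
C. LHS = 16, RHS = 16 → holds here (LHS = RHS)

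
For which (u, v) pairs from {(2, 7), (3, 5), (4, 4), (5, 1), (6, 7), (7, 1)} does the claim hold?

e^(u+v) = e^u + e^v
Testing each pair:
(2, 7): LHS = e^9 ≈ 8103, RHS = e^2 + e^7 ≈ 1104 → fails
(3, 5): LHS = e^8 ≈ 2981, RHS = e^3 + e^5 ≈ 168.5 → fails
(4, 4): LHS = e^8 ≈ 2981, RHS = 2·e^4 ≈ 109.2 → fails
(5, 1): LHS = e^6 ≈ 403.4, RHS = e + e^5 ≈ 151.1 → fails
(6, 7): LHS = e^13 ≈ 442413.4, RHS = e^6 + e^7 ≈ 1500 → fails
(7, 1): LHS = e^8 ≈ 2981, RHS = e + e^7 ≈ 1099 → fails

No pair satisfies the claim.

Answer: None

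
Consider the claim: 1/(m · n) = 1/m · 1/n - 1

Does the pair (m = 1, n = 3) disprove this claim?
Yes

Substituting m = 1, n = 3:
LHS = 1/(1 · 3) = 1/3
RHS = 1/1 · 1/3 - 1 = -2/3

Since LHS ≠ RHS, this pair disproves the claim.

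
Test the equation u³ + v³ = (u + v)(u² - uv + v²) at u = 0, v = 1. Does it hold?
Substituting u = 0, v = 1:

LHS = 0³ + 1³ = 1
RHS = (0 + 1)(0² - 0·1 + 1²) = 1

LHS = RHS, so the equation holds at this point.

Answer: Holds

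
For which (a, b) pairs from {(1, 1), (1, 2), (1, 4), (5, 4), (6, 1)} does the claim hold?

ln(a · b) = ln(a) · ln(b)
(1, 1)

Testing each pair:
(1, 1): LHS = 0, RHS = 0 → holds
(1, 2): LHS = ln(2) ≈ 0.6931, RHS = 0 → fails
(1, 4): LHS = ln(4) ≈ 1.386, RHS = 0 → fails
(5, 4): LHS = ln(20) ≈ 2.996, RHS = ln(4)·ln(5) ≈ 2.231 → fails
(6, 1): LHS = ln(6) ≈ 1.792, RHS = 0 → fails

1 of 5 pairs satisfies the claim.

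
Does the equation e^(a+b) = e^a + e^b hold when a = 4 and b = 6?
Substituting a = 4, b = 6:

LHS = e^(4+6) = e^10 ≈ 22026.5
RHS = e^4 + e^6 ≈ 458

LHS ≠ RHS, so the equation does not hold at this point.

Answer: Fails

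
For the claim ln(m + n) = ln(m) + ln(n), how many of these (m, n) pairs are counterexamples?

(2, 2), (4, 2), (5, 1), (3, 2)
Testing each pair:
(2, 2): LHS = ln(4) ≈ 1.386, RHS = 2·ln(2) ≈ 1.386 → satisfies claim
(4, 2): LHS = ln(6) ≈ 1.792, RHS = ln(2) + ln(4) ≈ 2.079 → counterexample
(5, 1): LHS = ln(6) ≈ 1.792, RHS = ln(5) ≈ 1.609 → counterexample
(3, 2): LHS = ln(5) ≈ 1.609, RHS = ln(2) + ln(3) ≈ 1.792 → counterexample

That makes 3 counterexamples.

Answer: 3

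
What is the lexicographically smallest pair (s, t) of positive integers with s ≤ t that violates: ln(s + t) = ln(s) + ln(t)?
(s, t) = (1, 1)

Substituting (1, 1) into the claim:
LHS = ln(1 + 1) = ln(2) ≈ 0.6931
RHS = ln(1) + ln(1) = 0

Since LHS ≠ RHS, this pair disproves the claim, and no lexicographically smaller pair (s ≤ t, positive integers) does.

For instance (4, 4) is also a counterexample (LHS = ln(8) ≈ 2.079, RHS = 2·ln(4) ≈ 2.773), but it's lexicographically larger.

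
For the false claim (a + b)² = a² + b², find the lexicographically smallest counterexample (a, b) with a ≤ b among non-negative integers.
(a, b) = (1, 1)

At (0, 0): both sides equal 0, so it holds there.
At (0, 6): both sides equal 36, so it holds there.

Substituting (1, 1) into the claim:
LHS = (1 + 1)² = 4
RHS = 1² + 1² = 2

Since LHS ≠ RHS, this pair disproves the claim, and no lexicographically smaller pair (a ≤ b, non-negative integers) does.

For instance (1, 3) is also a counterexample (LHS = 16, RHS = 10), but it's lexicographically larger.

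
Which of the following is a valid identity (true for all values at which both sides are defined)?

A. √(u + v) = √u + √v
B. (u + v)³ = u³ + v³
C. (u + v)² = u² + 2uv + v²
A: fails at (1, 5) — LHS = √(6) ≈ 2.449, RHS = 1 + √(5) ≈ 3.236.
B: fails at (2, 3) — LHS = 125, RHS = 35.
C: holds — e.g. at (1, 3), both sides equal 16.

Answer: C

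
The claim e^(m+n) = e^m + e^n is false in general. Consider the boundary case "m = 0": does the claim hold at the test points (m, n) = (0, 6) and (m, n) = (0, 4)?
No, fails at both test points

At (0, 6): LHS = e^6 ≈ 403.4 ≠ RHS = 1 + e^6 ≈ 404.4
At (0, 4): LHS = e^4 ≈ 54.6 ≠ RHS = 1 + e^4 ≈ 55.6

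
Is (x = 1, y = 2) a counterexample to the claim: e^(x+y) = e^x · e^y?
No

Substituting x = 1, y = 2:
LHS = e^(1+2) = e^3 ≈ 20.09
RHS = e^1 · e^2 = e^3 ≈ 20.09

The sides agree, so this pair does not disprove the claim.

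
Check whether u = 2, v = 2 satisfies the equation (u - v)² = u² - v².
Substituting u = 2, v = 2:

LHS = (2 - 2)² = 0
RHS = 2² - 2² = 0

LHS = RHS, so the equation holds at this point.

Answer: Holds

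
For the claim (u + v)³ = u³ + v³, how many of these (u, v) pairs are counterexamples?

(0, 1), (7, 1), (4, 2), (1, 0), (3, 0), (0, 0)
Testing each pair:
(0, 1): LHS = 1, RHS = 1 → satisfies claim
(7, 1): LHS = 512, RHS = 344 → counterexample
(4, 2): LHS = 216, RHS = 72 → counterexample
(1, 0): LHS = 1, RHS = 1 → satisfies claim
(3, 0): LHS = 27, RHS = 27 → satisfies claim
(0, 0): LHS = 0, RHS = 0 → satisfies claim

That makes 2 counterexamples.

Answer: 2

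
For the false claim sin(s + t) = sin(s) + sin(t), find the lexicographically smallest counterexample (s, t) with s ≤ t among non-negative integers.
At (0, 0): both sides equal 0, so it holds there.
At (0, 1): both sides equal sin(1) ≈ 0.8415, so it holds there.

Substituting (1, 1) into the claim:
LHS = sin(1 + 1) = sin(2) ≈ 0.9093
RHS = sin(1) + sin(1) = 2·sin(1) ≈ 1.683

Since LHS ≠ RHS, this pair disproves the claim, and no lexicographically smaller pair (s ≤ t, non-negative integers) does.

For instance (2, 3) is also a counterexample (LHS = sin(5) ≈ -0.9589, RHS = sin(3) + sin(2) ≈ 1.05), but it's lexicographically larger.

Answer: (s, t) = (1, 1)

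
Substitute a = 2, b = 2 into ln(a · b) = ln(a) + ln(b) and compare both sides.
LHS = ln(2 · 2) = ln(4) ≈ 1.386
RHS = ln(2) + ln(2) = 2·ln(2) ≈ 1.386

LHS = RHS: the two sides agree.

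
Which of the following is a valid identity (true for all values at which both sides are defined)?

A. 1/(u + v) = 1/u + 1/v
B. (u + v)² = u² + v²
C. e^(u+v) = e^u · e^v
C

A: fails at (2, 5) — LHS = 1/7, RHS = 7/10.
B: fails at (2, 3) — LHS = 25, RHS = 13.
C: holds — e.g. at (1, 5), both sides equal e^6 ≈ 403.4.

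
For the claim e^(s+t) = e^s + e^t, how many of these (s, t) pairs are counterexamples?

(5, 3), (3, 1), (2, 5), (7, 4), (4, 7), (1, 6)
Testing each pair:
(5, 3): LHS = e^8 ≈ 2981, RHS = e^3 + e^5 ≈ 168.5 → counterexample
(3, 1): LHS = e^4 ≈ 54.6, RHS = e + e^3 ≈ 22.8 → counterexample
(2, 5): LHS = e^7 ≈ 1097, RHS = e^2 + e^5 ≈ 155.8 → counterexample
(7, 4): LHS = e^11 ≈ 59874.1, RHS = e^4 + e^7 ≈ 1151 → counterexample
(4, 7): LHS = e^11 ≈ 59874.1, RHS = e^4 + e^7 ≈ 1151 → counterexample
(1, 6): LHS = e^7 ≈ 1097, RHS = e + e^6 ≈ 406.1 → counterexample

That makes 6 counterexamples.

Answer: 6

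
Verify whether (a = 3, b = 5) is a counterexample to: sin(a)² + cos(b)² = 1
Yes

Substituting a = 3, b = 5:
LHS = sin(3)² + cos(5)² ≈ 0.1004
RHS = 1

Since LHS ≠ RHS, this pair disproves the claim.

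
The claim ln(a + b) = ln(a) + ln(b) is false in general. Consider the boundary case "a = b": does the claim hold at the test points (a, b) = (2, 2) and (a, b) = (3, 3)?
Only at (2, 2)

At (2, 2): LHS = ln(4) ≈ 1.386, RHS = 2·ln(2) ≈ 1.386 → equal
At (3, 3): LHS = ln(6) ≈ 1.792 ≠ RHS = 2·ln(3) ≈ 2.197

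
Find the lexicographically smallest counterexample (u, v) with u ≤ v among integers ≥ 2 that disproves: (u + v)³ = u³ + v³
(u, v) = (2, 2)

Substituting (2, 2) into the claim:
LHS = (2 + 2)³ = 64
RHS = 2³ + 2³ = 16

Since LHS ≠ RHS, this pair disproves the claim, and no lexicographically smaller pair (u ≤ v, integers ≥ 2) does.

For instance (4, 6) is also a counterexample (LHS = 1000, RHS = 280), but it's lexicographically larger.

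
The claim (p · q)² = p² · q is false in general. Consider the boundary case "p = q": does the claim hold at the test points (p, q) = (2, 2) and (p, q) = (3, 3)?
At (2, 2): LHS = 16 ≠ RHS = 8
At (3, 3): LHS = 81 ≠ RHS = 27

Answer: No, fails at both test points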